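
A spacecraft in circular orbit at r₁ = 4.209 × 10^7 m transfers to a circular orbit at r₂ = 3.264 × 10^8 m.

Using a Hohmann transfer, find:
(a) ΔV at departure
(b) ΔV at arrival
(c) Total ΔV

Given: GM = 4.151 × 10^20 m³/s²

Transfer semi-major axis: a_t = (r₁ + r₂)/2 = (4.209e+07 + 3.264e+08)/2 = 1.84245e+08 m.
Circular speeds: v₁ = √(GM/r₁) = 3.14041e+06 m/s, v₂ = √(GM/r₂) = 1.12772e+06 m/s.
Transfer speeds (vis-viva v² = GM(2/r − 1/a_t)): v₁ᵗ = 4.17988e+06 m/s, v₂ᵗ = 539005 m/s.
(a) ΔV₁ = |v₁ᵗ − v₁| ≈ 1.039e+06 m/s = 1039 km/s.
(b) ΔV₂ = |v₂ − v₂ᵗ| ≈ 5.887e+05 m/s = 588.7 km/s.
(c) ΔV_total = ΔV₁ + ΔV₂ ≈ 1.628e+06 m/s = 1628 km/s.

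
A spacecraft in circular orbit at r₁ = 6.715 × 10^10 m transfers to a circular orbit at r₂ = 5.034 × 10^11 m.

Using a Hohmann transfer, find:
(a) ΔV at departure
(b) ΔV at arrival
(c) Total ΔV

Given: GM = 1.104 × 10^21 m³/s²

Transfer semi-major axis: a_t = (r₁ + r₂)/2 = (6.715e+10 + 5.034e+11)/2 = 2.85275e+11 m.
Circular speeds: v₁ = √(GM/r₁) = 128222 m/s, v₂ = √(GM/r₂) = 46830.4 m/s.
Transfer speeds (vis-viva v² = GM(2/r − 1/a_t)): v₁ᵗ = 170328 m/s, v₂ᵗ = 22720.6 m/s.
(a) ΔV₁ = |v₁ᵗ − v₁| ≈ 4.211e+04 m/s = 42.11 km/s.
(b) ΔV₂ = |v₂ − v₂ᵗ| ≈ 2.411e+04 m/s = 24.11 km/s.
(c) ΔV_total = ΔV₁ + ΔV₂ ≈ 6.622e+04 m/s = 66.22 km/s.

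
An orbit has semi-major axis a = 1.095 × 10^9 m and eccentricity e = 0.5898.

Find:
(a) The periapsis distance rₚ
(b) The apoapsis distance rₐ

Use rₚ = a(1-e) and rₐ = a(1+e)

(a) rₚ = a(1 − e) = 1.095e+09 · (1 − 0.5898) = 1.095e+09 · 0.4102 ≈ 4.492e+08 m = 4.492 × 10^8 m.
(b) rₐ = a(1 + e) = 1.095e+09 · (1 + 0.5898) = 1.095e+09 · 1.5898 ≈ 1.741e+09 m = 1.741 × 10^9 m.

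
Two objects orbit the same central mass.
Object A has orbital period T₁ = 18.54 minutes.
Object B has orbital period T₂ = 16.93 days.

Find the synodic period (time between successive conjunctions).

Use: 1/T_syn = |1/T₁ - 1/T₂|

Convert to SI: T₁ = 18.54 minutes = 1112.4 s; T₂ = 16.93 days = 1.46275e+06 s.
T_syn = |T₁ · T₂ / (T₁ − T₂)|.
T_syn = |1112.4 · 1.46275e+06 / (1112.4 − 1.46275e+06)| s ≈ 1113 s = 18.55 minutes.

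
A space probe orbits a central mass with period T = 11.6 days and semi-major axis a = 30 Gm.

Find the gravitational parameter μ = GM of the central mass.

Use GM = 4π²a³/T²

Convert to SI: T = 11.6 days = 1.00224e+06 s; a = 30 Gm = 3e+10 m.
GM = 4π² · a³ / T².
GM = 4π² · (3e+10)³ / (1.00224e+06)² m³/s² ≈ 1.061e+21 m³/s² = 1.061 × 10^21 m³/s².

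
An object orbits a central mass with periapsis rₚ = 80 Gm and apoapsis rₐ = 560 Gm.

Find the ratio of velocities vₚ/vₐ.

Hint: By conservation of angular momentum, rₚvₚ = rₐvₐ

Convert to SI: rₚ = 80 Gm = 8e+10 m; rₐ = 560 Gm = 5.6e+11 m.
Conservation of angular momentum gives rₚvₚ = rₐvₐ, so vₚ/vₐ = rₐ/rₚ.
vₚ/vₐ = 5.6e+11 / 8e+10 ≈ 7.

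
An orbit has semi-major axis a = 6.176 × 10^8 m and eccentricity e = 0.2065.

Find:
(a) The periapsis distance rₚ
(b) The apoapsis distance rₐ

(a) rₚ = a(1 − e) = 6.176e+08 · (1 − 0.2065) = 6.176e+08 · 0.7935 ≈ 4.901e+08 m = 4.901 × 10^8 m.
(b) rₐ = a(1 + e) = 6.176e+08 · (1 + 0.2065) = 6.176e+08 · 1.2065 ≈ 7.451e+08 m = 7.451 × 10^8 m.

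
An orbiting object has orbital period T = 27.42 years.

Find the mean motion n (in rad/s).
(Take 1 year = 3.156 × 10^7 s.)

Convert to SI: T = 27.42 years = 8.65375e+08 s.
n = 2π / T.
n = 2π / 8.65375e+08 s ≈ 7.261e-09 rad/s.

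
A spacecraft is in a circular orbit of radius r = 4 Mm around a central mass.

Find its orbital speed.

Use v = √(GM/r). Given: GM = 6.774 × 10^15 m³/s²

Convert to SI: r = 4 Mm = 4e+06 m.
For a circular orbit, gravity supplies the centripetal force, so v = √(GM / r).
v = √(6.774e+15 / 4e+06) m/s ≈ 4.115e+04 m/s = 41.15 km/s.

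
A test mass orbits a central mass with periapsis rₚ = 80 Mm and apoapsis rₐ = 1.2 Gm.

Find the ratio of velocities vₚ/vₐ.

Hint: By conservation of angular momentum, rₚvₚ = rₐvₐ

Convert to SI: rₚ = 80 Mm = 8e+07 m; rₐ = 1.2 Gm = 1.2e+09 m.
Conservation of angular momentum gives rₚvₚ = rₐvₐ, so vₚ/vₐ = rₐ/rₚ.
vₚ/vₐ = 1.2e+09 / 8e+07 ≈ 15.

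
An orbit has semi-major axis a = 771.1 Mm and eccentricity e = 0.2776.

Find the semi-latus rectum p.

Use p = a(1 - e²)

Convert to SI: a = 771.1 Mm = 7.711e+08 m.
p = a (1 − e²).
p = 7.711e+08 · (1 − (0.2776)²) = 7.711e+08 · 0.922938 ≈ 7.117e+08 m = 711.7 Mm.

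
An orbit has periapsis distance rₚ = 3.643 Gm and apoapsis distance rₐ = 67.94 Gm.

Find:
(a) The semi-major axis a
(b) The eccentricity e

Convert to SI: rₚ = 3.643 Gm = 3.643e+09 m; rₐ = 67.94 Gm = 6.794e+10 m.
(a) a = (rₚ + rₐ) / 2 = (3.643e+09 + 6.794e+10) / 2 ≈ 3.579e+10 m = 35.79 Gm.
(b) e = (rₐ − rₚ) / (rₐ + rₚ) = (6.794e+10 − 3.643e+09) / (6.794e+10 + 3.643e+09) ≈ 0.8982.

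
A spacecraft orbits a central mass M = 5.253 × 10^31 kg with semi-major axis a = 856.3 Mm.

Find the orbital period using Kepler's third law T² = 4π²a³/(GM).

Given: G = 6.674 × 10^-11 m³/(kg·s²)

Convert to SI: a = 856.3 Mm = 8.563e+08 m.
GM = G · M = 6.674e-11 · 5.253e+31 = 3.50585e+21 m³/s².
Kepler's third law: T = 2π √(a³ / GM).
Substituting a = 8.563e+08 m and GM = 3.50585e+21 m³/s²:
T = 2π √((8.563e+08)³ / 3.50585e+21) s
T ≈ 2659 s = 44.32 minutes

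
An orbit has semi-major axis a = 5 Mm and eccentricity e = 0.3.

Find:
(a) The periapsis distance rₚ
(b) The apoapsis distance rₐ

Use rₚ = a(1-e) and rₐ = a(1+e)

Convert to SI: a = 5 Mm = 5e+06 m.
(a) rₚ = a(1 − e) = 5e+06 · (1 − 0.3) = 5e+06 · 0.7 ≈ 3.5e+06 m = 3.5 Mm.
(b) rₐ = a(1 + e) = 5e+06 · (1 + 0.3) = 5e+06 · 1.3 ≈ 6.5e+06 m = 6.5 Mm.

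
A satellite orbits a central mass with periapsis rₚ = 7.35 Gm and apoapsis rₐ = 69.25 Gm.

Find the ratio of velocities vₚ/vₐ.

Convert to SI: rₚ = 7.35 Gm = 7.35e+09 m; rₐ = 69.25 Gm = 6.925e+10 m.
Conservation of angular momentum gives rₚvₚ = rₐvₐ, so vₚ/vₐ = rₐ/rₚ.
vₚ/vₐ = 6.925e+10 / 7.35e+09 ≈ 9.422.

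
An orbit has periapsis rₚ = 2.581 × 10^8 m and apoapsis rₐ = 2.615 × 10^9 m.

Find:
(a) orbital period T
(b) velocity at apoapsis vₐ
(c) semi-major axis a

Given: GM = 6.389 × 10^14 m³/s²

(a) With a = (rₚ + rₐ)/2 = 1.43655e+09 m, T = 2π √(a³/GM) = 2π √((1.43655e+09)³/6.389e+14) s ≈ 1.353e+07 s
(b) With a = (rₚ + rₐ)/2 = 1.43655e+09 m, vₐ = √(GM (2/rₐ − 1/a)) = √(6.389e+14 · (2/2.615e+09 − 1/1.43655e+09)) m/s ≈ 209.5 m/s
(c) a = (rₚ + rₐ)/2 = (2.581e+08 + 2.615e+09)/2 ≈ 1.437e+09 m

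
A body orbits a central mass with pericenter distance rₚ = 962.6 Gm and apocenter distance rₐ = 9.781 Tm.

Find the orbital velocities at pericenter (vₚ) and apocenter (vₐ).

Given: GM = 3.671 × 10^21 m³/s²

Convert to SI: rₚ = 962.6 Gm = 9.626e+11 m; rₐ = 9.781 Tm = 9.781e+12 m.
Use the vis-viva equation v² = GM(2/r − 1/a) with a = (rₚ + rₐ)/2 = (9.626e+11 + 9.781e+12)/2 = 5.3718e+12 m.
vₚ = √(GM · (2/rₚ − 1/a)) = √(3.671e+21 · (2/9.626e+11 − 1/5.3718e+12)) m/s ≈ 8.333e+04 m/s = 83.33 km/s.
vₐ = √(GM · (2/rₐ − 1/a)) = √(3.671e+21 · (2/9.781e+12 − 1/5.3718e+12)) m/s ≈ 8201 m/s = 8.201 km/s.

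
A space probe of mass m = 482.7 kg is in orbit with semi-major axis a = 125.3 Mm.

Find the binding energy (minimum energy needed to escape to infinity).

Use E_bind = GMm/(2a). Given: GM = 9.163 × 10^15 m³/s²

Convert to SI: a = 125.3 Mm = 1.253e+08 m.
Total orbital energy is E = −GMm/(2a); binding energy is E_bind = −E = GMm/(2a).
E_bind = 9.163e+15 · 482.7 / (2 · 1.253e+08) J ≈ 1.765e+10 J = 17.65 GJ.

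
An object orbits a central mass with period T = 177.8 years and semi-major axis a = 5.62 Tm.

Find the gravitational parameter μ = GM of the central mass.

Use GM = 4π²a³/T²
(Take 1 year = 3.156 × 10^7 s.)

Convert to SI: T = 177.8 years = 5.61137e+09 s; a = 5.62 Tm = 5.62e+12 m.
GM = 4π² · a³ / T².
GM = 4π² · (5.62e+12)³ / (5.61137e+09)² m³/s² ≈ 2.226e+20 m³/s² = 2.226 × 10^20 m³/s².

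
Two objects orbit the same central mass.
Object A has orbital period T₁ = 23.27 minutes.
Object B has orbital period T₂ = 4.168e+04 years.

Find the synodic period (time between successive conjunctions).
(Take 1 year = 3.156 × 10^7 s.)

Convert to SI: T₁ = 23.27 minutes = 1396.2 s; T₂ = 4.168e+04 years = 1.31542e+12 s.
T_syn = |T₁ · T₂ / (T₁ − T₂)|.
T_syn = |1396.2 · 1.31542e+12 / (1396.2 − 1.31542e+12)| s ≈ 1396 s = 23.27 minutes.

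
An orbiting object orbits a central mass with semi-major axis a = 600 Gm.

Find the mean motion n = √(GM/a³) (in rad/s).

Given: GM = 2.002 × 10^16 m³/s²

Convert to SI: a = 600 Gm = 6e+11 m.
n = √(GM / a³).
n = √(2.002e+16 / (6e+11)³) rad/s ≈ 3.044e-10 rad/s.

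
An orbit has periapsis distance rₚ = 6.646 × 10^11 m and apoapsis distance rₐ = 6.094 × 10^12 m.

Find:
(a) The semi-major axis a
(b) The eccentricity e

(a) a = (rₚ + rₐ) / 2 = (6.646e+11 + 6.094e+12) / 2 ≈ 3.379e+12 m = 3.379 × 10^12 m.
(b) e = (rₐ − rₚ) / (rₐ + rₚ) = (6.094e+12 − 6.646e+11) / (6.094e+12 + 6.646e+11) ≈ 0.8033.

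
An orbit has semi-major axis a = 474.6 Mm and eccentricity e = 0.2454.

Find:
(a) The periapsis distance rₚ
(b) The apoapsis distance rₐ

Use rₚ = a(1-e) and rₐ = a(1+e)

Convert to SI: a = 474.6 Mm = 4.746e+08 m.
(a) rₚ = a(1 − e) = 4.746e+08 · (1 − 0.2454) = 4.746e+08 · 0.7546 ≈ 3.581e+08 m = 358.1 Mm.
(b) rₐ = a(1 + e) = 4.746e+08 · (1 + 0.2454) = 4.746e+08 · 1.2454 ≈ 5.911e+08 m = 591.1 Mm.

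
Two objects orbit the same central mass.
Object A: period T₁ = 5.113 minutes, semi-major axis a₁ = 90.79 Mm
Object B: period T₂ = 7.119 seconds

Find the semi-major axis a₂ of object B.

Convert to SI: T₁ = 5.113 minutes = 306.78 s; a₁ = 90.79 Mm = 9.079e+07 m.
Kepler's third law: (T₁/T₂)² = (a₁/a₂)³ ⇒ a₂ = a₁ · (T₂/T₁)^(2/3).
T₂/T₁ = 7.119 / 306.78 = 0.0232056.
a₂ = 9.079e+07 · (0.0232056)^(2/3) m ≈ 7.386e+06 m = 7.386 Mm.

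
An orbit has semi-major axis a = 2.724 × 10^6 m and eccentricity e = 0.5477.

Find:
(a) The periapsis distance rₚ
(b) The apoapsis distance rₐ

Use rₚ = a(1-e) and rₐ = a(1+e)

(a) rₚ = a(1 − e) = 2.724e+06 · (1 − 0.5477) = 2.724e+06 · 0.4523 ≈ 1.232e+06 m = 1.232 × 10^6 m.
(b) rₐ = a(1 + e) = 2.724e+06 · (1 + 0.5477) = 2.724e+06 · 1.5477 ≈ 4.216e+06 m = 4.216 × 10^6 m.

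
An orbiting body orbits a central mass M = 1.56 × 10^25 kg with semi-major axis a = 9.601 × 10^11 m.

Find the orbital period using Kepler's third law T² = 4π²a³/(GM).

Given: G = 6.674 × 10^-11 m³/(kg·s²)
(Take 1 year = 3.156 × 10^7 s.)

GM = G · M = 6.674e-11 · 1.56e+25 = 1.04114e+15 m³/s².
Kepler's third law: T = 2π √(a³ / GM).
Substituting a = 9.601e+11 m and GM = 1.04114e+15 m³/s²:
T = 2π √((9.601e+11)³ / 1.04114e+15) s
T ≈ 1.832e+11 s = 5804 years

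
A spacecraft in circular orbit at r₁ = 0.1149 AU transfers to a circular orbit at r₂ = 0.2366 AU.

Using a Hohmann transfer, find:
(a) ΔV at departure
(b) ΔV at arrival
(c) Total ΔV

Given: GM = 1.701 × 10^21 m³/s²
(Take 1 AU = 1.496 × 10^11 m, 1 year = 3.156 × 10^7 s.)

Convert to SI: r₁ = 0.1149 AU = 1.7189e+10 m; r₂ = 0.2366 AU = 3.53954e+10 m.
Transfer semi-major axis: a_t = (r₁ + r₂)/2 = (1.7189e+10 + 3.53954e+10)/2 = 2.62922e+10 m.
Circular speeds: v₁ = √(GM/r₁) = 314577 m/s, v₂ = √(GM/r₂) = 219219 m/s.
Transfer speeds (vis-viva v² = GM(2/r − 1/a_t)): v₁ᵗ = 364994 m/s, v₂ᵗ = 177252 m/s.
(a) ΔV₁ = |v₁ᵗ − v₁| ≈ 5.042e+04 m/s = 10.64 AU/year.
(b) ΔV₂ = |v₂ − v₂ᵗ| ≈ 4.197e+04 m/s = 8.854 AU/year.
(c) ΔV_total = ΔV₁ + ΔV₂ ≈ 9.239e+04 m/s = 19.49 AU/year.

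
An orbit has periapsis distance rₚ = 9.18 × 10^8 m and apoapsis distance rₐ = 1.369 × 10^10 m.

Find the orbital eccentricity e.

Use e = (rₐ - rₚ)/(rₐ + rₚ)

e = (rₐ − rₚ) / (rₐ + rₚ).
e = (1.369e+10 − 9.18e+08) / (1.369e+10 + 9.18e+08) = 1.2772e+10 / 1.4608e+10 ≈ 0.8743.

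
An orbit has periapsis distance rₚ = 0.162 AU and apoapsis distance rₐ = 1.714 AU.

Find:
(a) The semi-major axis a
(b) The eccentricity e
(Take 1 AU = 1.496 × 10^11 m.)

Convert to SI: rₚ = 0.162 AU = 2.42352e+10 m; rₐ = 1.714 AU = 2.56414e+11 m.
(a) a = (rₚ + rₐ) / 2 = (2.42352e+10 + 2.56414e+11) / 2 ≈ 1.403e+11 m = 0.938 AU.
(b) e = (rₐ − rₚ) / (rₐ + rₚ) = (2.56414e+11 − 2.42352e+10) / (2.56414e+11 + 2.42352e+10) ≈ 0.8273.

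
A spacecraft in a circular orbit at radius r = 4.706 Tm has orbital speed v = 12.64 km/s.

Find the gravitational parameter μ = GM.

Convert to SI: r = 4.706 Tm = 4.706e+12 m; v = 12.64 km/s = 12640 m/s.
For a circular orbit v² = GM/r, so GM = v² · r.
GM = (12640)² · 4.706e+12 m³/s² ≈ 7.519e+20 m³/s² = 7.519 × 10^20 m³/s².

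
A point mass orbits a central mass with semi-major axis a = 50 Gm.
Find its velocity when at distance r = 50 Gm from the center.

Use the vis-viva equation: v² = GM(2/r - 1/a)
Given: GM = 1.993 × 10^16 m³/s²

Convert to SI: a = 50 Gm = 5e+10 m; r = 50 Gm = 5e+10 m.
Vis-viva: v = √(GM · (2/r − 1/a)).
2/r − 1/a = 2/5e+10 − 1/5e+10 = 2e-11 m⁻¹.
v = √(1.993e+16 · 2e-11) m/s ≈ 631.3 m/s = 631.3 m/s.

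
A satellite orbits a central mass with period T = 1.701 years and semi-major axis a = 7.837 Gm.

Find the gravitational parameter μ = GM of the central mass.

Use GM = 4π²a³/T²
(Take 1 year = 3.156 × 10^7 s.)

Convert to SI: T = 1.701 years = 5.36836e+07 s; a = 7.837 Gm = 7.837e+09 m.
GM = 4π² · a³ / T².
GM = 4π² · (7.837e+09)³ / (5.36836e+07)² m³/s² ≈ 6.594e+15 m³/s² = 6.594 × 10^15 m³/s².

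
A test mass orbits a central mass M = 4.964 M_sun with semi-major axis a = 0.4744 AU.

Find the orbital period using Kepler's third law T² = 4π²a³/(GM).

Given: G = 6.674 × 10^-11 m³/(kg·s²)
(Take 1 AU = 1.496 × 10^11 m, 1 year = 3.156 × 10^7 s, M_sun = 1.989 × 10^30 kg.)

Convert to SI: a = 0.4744 AU = 7.09702e+10 m; M = 4.964 M_sun = 9.8734e+30 kg.
GM = G · M = 6.674e-11 · 9.8734e+30 = 6.5895e+20 m³/s².
Kepler's third law: T = 2π √(a³ / GM).
Substituting a = 7.09702e+10 m and GM = 6.5895e+20 m³/s²:
T = 2π √((7.09702e+10)³ / 6.5895e+20) s
T ≈ 4.628e+06 s = 0.1466 years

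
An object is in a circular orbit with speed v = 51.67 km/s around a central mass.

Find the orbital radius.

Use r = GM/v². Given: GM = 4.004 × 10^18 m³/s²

Convert to SI: v = 51.67 km/s = 51670 m/s.
For a circular orbit, v² = GM / r, so r = GM / v².
r = 4.004e+18 / (51670)² m ≈ 1.5e+09 m = 1.5 Gm.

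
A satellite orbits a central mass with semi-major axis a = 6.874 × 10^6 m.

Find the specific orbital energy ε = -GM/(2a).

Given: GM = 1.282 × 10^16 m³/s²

ε = −GM / (2a).
ε = −1.282e+16 / (2 · 6.874e+06) J/kg ≈ -9.325e+08 J/kg = -932.5 MJ/kg.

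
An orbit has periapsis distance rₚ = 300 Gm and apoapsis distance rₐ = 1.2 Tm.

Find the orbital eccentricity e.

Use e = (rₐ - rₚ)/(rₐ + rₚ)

Convert to SI: rₚ = 300 Gm = 3e+11 m; rₐ = 1.2 Tm = 1.2e+12 m.
e = (rₐ − rₚ) / (rₐ + rₚ).
e = (1.2e+12 − 3e+11) / (1.2e+12 + 3e+11) = 9e+11 / 1.5e+12 ≈ 0.6.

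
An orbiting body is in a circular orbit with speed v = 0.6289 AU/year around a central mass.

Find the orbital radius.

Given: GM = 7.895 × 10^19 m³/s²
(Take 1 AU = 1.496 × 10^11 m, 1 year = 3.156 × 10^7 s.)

Convert to SI: v = 0.6289 AU/year = 2981.1 m/s.
For a circular orbit, v² = GM / r, so r = GM / v².
r = 7.895e+19 / (2981.1)² m ≈ 8.884e+12 m = 59.38 AU.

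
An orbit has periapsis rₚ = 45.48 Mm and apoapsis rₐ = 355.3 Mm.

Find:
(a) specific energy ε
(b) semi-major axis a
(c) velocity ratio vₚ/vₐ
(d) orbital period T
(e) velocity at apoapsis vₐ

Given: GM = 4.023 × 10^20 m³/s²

Convert to SI: rₚ = 45.48 Mm = 4.548e+07 m; rₐ = 355.3 Mm = 3.553e+08 m.
(a) With a = (rₚ + rₐ)/2 = 2.0039e+08 m, ε = −GM/(2a) = −4.023e+20/(2 · 2.0039e+08) J/kg ≈ -1.004e+12 J/kg
(b) a = (rₚ + rₐ)/2 = (4.548e+07 + 3.553e+08)/2 ≈ 2.004e+08 m
(c) Conservation of angular momentum (rₚvₚ = rₐvₐ) gives vₚ/vₐ = rₐ/rₚ = 3.553e+08/4.548e+07 ≈ 7.812
(d) With a = (rₚ + rₐ)/2 = 2.0039e+08 m, T = 2π √(a³/GM) = 2π √((2.0039e+08)³/4.023e+20) s ≈ 888.6 s
(e) With a = (rₚ + rₐ)/2 = 2.0039e+08 m, vₐ = √(GM (2/rₐ − 1/a)) = √(4.023e+20 · (2/3.553e+08 − 1/2.0039e+08)) m/s ≈ 5.069e+05 m/s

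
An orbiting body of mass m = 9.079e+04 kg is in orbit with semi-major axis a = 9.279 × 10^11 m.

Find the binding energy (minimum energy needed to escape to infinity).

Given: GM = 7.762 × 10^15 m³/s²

Total orbital energy is E = −GMm/(2a); binding energy is E_bind = −E = GMm/(2a).
E_bind = 7.762e+15 · 9.079e+04 / (2 · 9.279e+11) J ≈ 3.797e+08 J = 379.7 MJ.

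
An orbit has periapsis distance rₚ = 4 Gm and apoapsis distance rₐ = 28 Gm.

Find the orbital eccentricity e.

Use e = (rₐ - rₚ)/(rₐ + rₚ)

Convert to SI: rₚ = 4 Gm = 4e+09 m; rₐ = 28 Gm = 2.8e+10 m.
e = (rₐ − rₚ) / (rₐ + rₚ).
e = (2.8e+10 − 4e+09) / (2.8e+10 + 4e+09) = 2.4e+10 / 3.2e+10 ≈ 0.75.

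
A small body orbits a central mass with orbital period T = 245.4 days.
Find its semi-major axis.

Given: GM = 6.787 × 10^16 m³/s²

Convert to SI: T = 245.4 days = 2.12026e+07 s.
Invert Kepler's third law: a = (GM · T² / (4π²))^(1/3).
Substituting T = 2.12026e+07 s and GM = 6.787e+16 m³/s²:
a = (6.787e+16 · (2.12026e+07)² / (4π²))^(1/3) m
a ≈ 9.177e+09 m = 9.177 Gm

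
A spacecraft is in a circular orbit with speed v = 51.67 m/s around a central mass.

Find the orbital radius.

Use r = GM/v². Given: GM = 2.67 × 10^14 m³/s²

For a circular orbit, v² = GM / r, so r = GM / v².
r = 2.67e+14 / (51.67)² m ≈ 1e+11 m = 100 Gm.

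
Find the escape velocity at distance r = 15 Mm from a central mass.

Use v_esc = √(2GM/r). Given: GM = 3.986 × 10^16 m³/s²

Convert to SI: r = 15 Mm = 1.5e+07 m.
Escape velocity comes from setting total energy to zero: ½v² − GM/r = 0 ⇒ v_esc = √(2GM / r).
v_esc = √(2 · 3.986e+16 / 1.5e+07) m/s ≈ 7.29e+04 m/s = 72.9 km/s.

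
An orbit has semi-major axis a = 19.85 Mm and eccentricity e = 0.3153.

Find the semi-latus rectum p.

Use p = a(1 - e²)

Convert to SI: a = 19.85 Mm = 1.985e+07 m.
p = a (1 − e²).
p = 1.985e+07 · (1 − (0.3153)²) = 1.985e+07 · 0.900586 ≈ 1.788e+07 m = 17.88 Mm.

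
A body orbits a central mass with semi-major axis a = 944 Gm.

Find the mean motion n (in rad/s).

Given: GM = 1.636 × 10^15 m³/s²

Convert to SI: a = 944 Gm = 9.44e+11 m.
n = √(GM / a³).
n = √(1.636e+15 / (9.44e+11)³) rad/s ≈ 4.41e-11 rad/s.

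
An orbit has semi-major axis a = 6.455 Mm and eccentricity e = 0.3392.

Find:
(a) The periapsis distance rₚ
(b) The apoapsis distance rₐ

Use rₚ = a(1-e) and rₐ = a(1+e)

Convert to SI: a = 6.455 Mm = 6.455e+06 m.
(a) rₚ = a(1 − e) = 6.455e+06 · (1 − 0.3392) = 6.455e+06 · 0.6608 ≈ 4.265e+06 m = 4.265 Mm.
(b) rₐ = a(1 + e) = 6.455e+06 · (1 + 0.3392) = 6.455e+06 · 1.3392 ≈ 8.645e+06 m = 8.645 Mm.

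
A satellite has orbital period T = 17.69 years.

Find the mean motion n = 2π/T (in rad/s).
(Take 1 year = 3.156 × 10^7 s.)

Convert to SI: T = 17.69 years = 5.58296e+08 s.
n = 2π / T.
n = 2π / 5.58296e+08 s ≈ 1.125e-08 rad/s.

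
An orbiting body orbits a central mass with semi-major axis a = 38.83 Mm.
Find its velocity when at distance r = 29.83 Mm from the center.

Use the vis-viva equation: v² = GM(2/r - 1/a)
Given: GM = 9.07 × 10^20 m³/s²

Convert to SI: a = 38.83 Mm = 3.883e+07 m; r = 29.83 Mm = 2.983e+07 m.
Vis-viva: v = √(GM · (2/r − 1/a)).
2/r − 1/a = 2/2.983e+07 − 1/3.883e+07 = 4.12933e-08 m⁻¹.
v = √(9.07e+20 · 4.12933e-08) m/s ≈ 6.12e+06 m/s = 6120 km/s.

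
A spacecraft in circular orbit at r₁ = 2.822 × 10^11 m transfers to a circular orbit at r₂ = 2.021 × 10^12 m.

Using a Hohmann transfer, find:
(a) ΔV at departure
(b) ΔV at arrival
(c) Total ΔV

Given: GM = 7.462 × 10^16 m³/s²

Transfer semi-major axis: a_t = (r₁ + r₂)/2 = (2.822e+11 + 2.021e+12)/2 = 1.1516e+12 m.
Circular speeds: v₁ = √(GM/r₁) = 514.22 m/s, v₂ = √(GM/r₂) = 192.152 m/s.
Transfer speeds (vis-viva v² = GM(2/r − 1/a_t)): v₁ᵗ = 681.211 m/s, v₂ᵗ = 95.1201 m/s.
(a) ΔV₁ = |v₁ᵗ − v₁| ≈ 167 m/s = 167 m/s.
(b) ΔV₂ = |v₂ − v₂ᵗ| ≈ 97.03 m/s = 97.03 m/s.
(c) ΔV_total = ΔV₁ + ΔV₂ ≈ 264 m/s = 264 m/s.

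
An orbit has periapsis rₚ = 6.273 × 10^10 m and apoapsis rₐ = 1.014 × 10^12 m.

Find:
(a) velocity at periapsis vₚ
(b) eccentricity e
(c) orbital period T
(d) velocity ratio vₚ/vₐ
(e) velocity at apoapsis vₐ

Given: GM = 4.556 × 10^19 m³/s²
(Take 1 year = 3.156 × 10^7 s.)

(a) With a = (rₚ + rₐ)/2 = 5.38365e+11 m, vₚ = √(GM (2/rₚ − 1/a)) = √(4.556e+19 · (2/6.273e+10 − 1/5.38365e+11)) m/s ≈ 3.699e+04 m/s
(b) e = (rₐ − rₚ)/(rₐ + rₚ) = (1.014e+12 − 6.273e+10)/(1.014e+12 + 6.273e+10) ≈ 0.8835
(c) With a = (rₚ + rₐ)/2 = 5.38365e+11 m, T = 2π √(a³/GM) = 2π √((5.38365e+11)³/4.556e+19) s ≈ 3.677e+08 s
(d) Conservation of angular momentum (rₚvₚ = rₐvₐ) gives vₚ/vₐ = rₐ/rₚ = 1.014e+12/6.273e+10 ≈ 16.16
(e) With a = (rₚ + rₐ)/2 = 5.38365e+11 m, vₐ = √(GM (2/rₐ − 1/a)) = √(4.556e+19 · (2/1.014e+12 − 1/5.38365e+11)) m/s ≈ 2288 m/s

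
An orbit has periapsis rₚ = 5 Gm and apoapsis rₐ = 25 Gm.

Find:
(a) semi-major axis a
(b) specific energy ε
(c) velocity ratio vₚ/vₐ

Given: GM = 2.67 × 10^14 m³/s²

Convert to SI: rₚ = 5 Gm = 5e+09 m; rₐ = 25 Gm = 2.5e+10 m.
(a) a = (rₚ + rₐ)/2 = (5e+09 + 2.5e+10)/2 ≈ 1.5e+10 m
(b) With a = (rₚ + rₐ)/2 = 1.5e+10 m, ε = −GM/(2a) = −2.67e+14/(2 · 1.5e+10) J/kg ≈ -8900 J/kg
(c) Conservation of angular momentum (rₚvₚ = rₐvₐ) gives vₚ/vₐ = rₐ/rₚ = 2.5e+10/5e+09 ≈ 5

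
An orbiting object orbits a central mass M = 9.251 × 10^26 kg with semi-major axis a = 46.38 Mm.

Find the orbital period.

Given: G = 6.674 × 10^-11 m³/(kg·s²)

Convert to SI: a = 46.38 Mm = 4.638e+07 m.
GM = G · M = 6.674e-11 · 9.251e+26 = 6.17412e+16 m³/s².
Kepler's third law: T = 2π √(a³ / GM).
Substituting a = 4.638e+07 m and GM = 6.17412e+16 m³/s²:
T = 2π √((4.638e+07)³ / 6.17412e+16) s
T ≈ 7987 s = 2.219 hours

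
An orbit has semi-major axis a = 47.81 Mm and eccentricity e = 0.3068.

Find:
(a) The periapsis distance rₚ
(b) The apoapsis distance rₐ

Convert to SI: a = 47.81 Mm = 4.781e+07 m.
(a) rₚ = a(1 − e) = 4.781e+07 · (1 − 0.3068) = 4.781e+07 · 0.6932 ≈ 3.314e+07 m = 33.14 Mm.
(b) rₐ = a(1 + e) = 4.781e+07 · (1 + 0.3068) = 4.781e+07 · 1.3068 ≈ 6.248e+07 m = 62.48 Mm.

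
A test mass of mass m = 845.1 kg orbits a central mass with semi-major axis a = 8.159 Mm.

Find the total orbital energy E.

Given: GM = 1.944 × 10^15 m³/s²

Convert to SI: a = 8.159 Mm = 8.159e+06 m.
E = −GMm / (2a).
E = −1.944e+15 · 845.1 / (2 · 8.159e+06) J ≈ -1.007e+11 J = -100.7 GJ.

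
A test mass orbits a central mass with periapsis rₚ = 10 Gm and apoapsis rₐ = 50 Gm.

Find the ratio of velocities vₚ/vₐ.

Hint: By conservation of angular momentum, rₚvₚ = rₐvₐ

Convert to SI: rₚ = 10 Gm = 1e+10 m; rₐ = 50 Gm = 5e+10 m.
Conservation of angular momentum gives rₚvₚ = rₐvₐ, so vₚ/vₐ = rₐ/rₚ.
vₚ/vₐ = 5e+10 / 1e+10 ≈ 5.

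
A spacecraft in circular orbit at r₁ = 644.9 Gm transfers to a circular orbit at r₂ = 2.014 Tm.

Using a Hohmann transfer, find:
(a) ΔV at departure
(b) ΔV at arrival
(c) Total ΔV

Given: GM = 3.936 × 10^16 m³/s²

Convert to SI: r₁ = 644.9 Gm = 6.449e+11 m; r₂ = 2.014 Tm = 2.014e+12 m.
Transfer semi-major axis: a_t = (r₁ + r₂)/2 = (6.449e+11 + 2.014e+12)/2 = 1.32945e+12 m.
Circular speeds: v₁ = √(GM/r₁) = 247.048 m/s, v₂ = √(GM/r₂) = 139.797 m/s.
Transfer speeds (vis-viva v² = GM(2/r − 1/a_t)): v₁ᵗ = 304.071 m/s, v₂ᵗ = 97.3661 m/s.
(a) ΔV₁ = |v₁ᵗ − v₁| ≈ 57.02 m/s = 57.02 m/s.
(b) ΔV₂ = |v₂ − v₂ᵗ| ≈ 42.43 m/s = 42.43 m/s.
(c) ΔV_total = ΔV₁ + ΔV₂ ≈ 99.45 m/s = 99.45 m/s.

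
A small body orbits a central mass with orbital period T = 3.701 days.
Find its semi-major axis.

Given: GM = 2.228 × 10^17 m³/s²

Convert to SI: T = 3.701 days = 319766 s.
Invert Kepler's third law: a = (GM · T² / (4π²))^(1/3).
Substituting T = 319766 s and GM = 2.228e+17 m³/s²:
a = (2.228e+17 · (319766)² / (4π²))^(1/3) m
a ≈ 8.325e+08 m = 832.5 Mm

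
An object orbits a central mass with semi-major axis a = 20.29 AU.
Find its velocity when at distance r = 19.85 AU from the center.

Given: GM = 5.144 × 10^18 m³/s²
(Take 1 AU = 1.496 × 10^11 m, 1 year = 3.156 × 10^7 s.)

Convert to SI: a = 20.29 AU = 3.03538e+12 m; r = 19.85 AU = 2.96956e+12 m.
Vis-viva: v = √(GM · (2/r − 1/a)).
2/r − 1/a = 2/2.96956e+12 − 1/3.03538e+12 = 3.44053e-13 m⁻¹.
v = √(5.144e+18 · 3.44053e-13) m/s ≈ 1330 m/s = 0.2807 AU/year.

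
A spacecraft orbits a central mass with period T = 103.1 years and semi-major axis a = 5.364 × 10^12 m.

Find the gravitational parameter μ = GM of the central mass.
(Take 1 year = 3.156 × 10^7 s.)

Convert to SI: T = 103.1 years = 3.25384e+09 s.
GM = 4π² · a³ / T².
GM = 4π² · (5.364e+12)³ / (3.25384e+09)² m³/s² ≈ 5.755e+20 m³/s² = 5.755 × 10^20 m³/s².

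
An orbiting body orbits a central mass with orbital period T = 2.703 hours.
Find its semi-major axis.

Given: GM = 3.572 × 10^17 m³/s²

Convert to SI: T = 2.703 hours = 9730.8 s.
Invert Kepler's third law: a = (GM · T² / (4π²))^(1/3).
Substituting T = 9730.8 s and GM = 3.572e+17 m³/s²:
a = (3.572e+17 · (9730.8)² / (4π²))^(1/3) m
a ≈ 9.498e+07 m = 9.498 × 10^7 m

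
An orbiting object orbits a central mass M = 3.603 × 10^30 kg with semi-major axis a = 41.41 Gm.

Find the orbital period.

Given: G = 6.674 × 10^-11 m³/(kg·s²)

Convert to SI: a = 41.41 Gm = 4.141e+10 m.
GM = G · M = 6.674e-11 · 3.603e+30 = 2.40464e+20 m³/s².
Kepler's third law: T = 2π √(a³ / GM).
Substituting a = 4.141e+10 m and GM = 2.40464e+20 m³/s²:
T = 2π √((4.141e+10)³ / 2.40464e+20) s
T ≈ 3.414e+06 s = 39.52 days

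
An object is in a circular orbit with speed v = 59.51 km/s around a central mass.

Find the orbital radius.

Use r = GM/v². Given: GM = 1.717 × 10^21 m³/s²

Convert to SI: v = 59.51 km/s = 59510 m/s.
For a circular orbit, v² = GM / r, so r = GM / v².
r = 1.717e+21 / (59510)² m ≈ 4.848e+11 m = 484.8 Gm.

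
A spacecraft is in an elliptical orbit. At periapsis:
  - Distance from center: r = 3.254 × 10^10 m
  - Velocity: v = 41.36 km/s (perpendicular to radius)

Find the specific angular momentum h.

Convert to SI: v = 41.36 km/s = 41360 m/s.
With v perpendicular to r, h = r · v.
h = 3.254e+10 · 41360 m²/s ≈ 1.346e+15 m²/s.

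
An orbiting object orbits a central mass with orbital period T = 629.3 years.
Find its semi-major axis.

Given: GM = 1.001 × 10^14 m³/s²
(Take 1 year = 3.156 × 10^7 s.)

Convert to SI: T = 629.3 years = 1.98607e+10 s.
Invert Kepler's third law: a = (GM · T² / (4π²))^(1/3).
Substituting T = 1.98607e+10 s and GM = 1.001e+14 m³/s²:
a = (1.001e+14 · (1.98607e+10)² / (4π²))^(1/3) m
a ≈ 1e+11 m = 100 Gm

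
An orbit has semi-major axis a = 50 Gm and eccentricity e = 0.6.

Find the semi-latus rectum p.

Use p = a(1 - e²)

Convert to SI: a = 50 Gm = 5e+10 m.
p = a (1 − e²).
p = 5e+10 · (1 − (0.6)²) = 5e+10 · 0.64 ≈ 3.2e+10 m = 32 Gm.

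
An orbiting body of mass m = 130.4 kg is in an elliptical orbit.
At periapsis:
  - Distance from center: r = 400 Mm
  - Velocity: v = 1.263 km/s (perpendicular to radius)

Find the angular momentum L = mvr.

Convert to SI: r = 400 Mm = 4e+08 m; v = 1.263 km/s = 1263 m/s.
Since v is perpendicular to r, L = m · v · r.
L = 130.4 · 1263 · 4e+08 kg·m²/s ≈ 6.588e+13 kg·m²/s.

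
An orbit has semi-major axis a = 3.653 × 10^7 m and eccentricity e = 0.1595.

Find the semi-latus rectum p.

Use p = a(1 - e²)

p = a (1 − e²).
p = 3.653e+07 · (1 − (0.1595)²) = 3.653e+07 · 0.97456 ≈ 3.56e+07 m = 3.56 × 10^7 m.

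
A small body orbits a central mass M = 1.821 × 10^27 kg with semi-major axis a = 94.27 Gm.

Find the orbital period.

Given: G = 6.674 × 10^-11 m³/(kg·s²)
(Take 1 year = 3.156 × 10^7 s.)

Convert to SI: a = 94.27 Gm = 9.427e+10 m.
GM = G · M = 6.674e-11 · 1.821e+27 = 1.21534e+17 m³/s².
Kepler's third law: T = 2π √(a³ / GM).
Substituting a = 9.427e+10 m and GM = 1.21534e+17 m³/s²:
T = 2π √((9.427e+10)³ / 1.21534e+17) s
T ≈ 5.217e+08 s = 16.53 years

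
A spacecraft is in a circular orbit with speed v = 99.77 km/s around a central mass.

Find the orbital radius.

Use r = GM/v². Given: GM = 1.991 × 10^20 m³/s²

Convert to SI: v = 99.77 km/s = 99770 m/s.
For a circular orbit, v² = GM / r, so r = GM / v².
r = 1.991e+20 / (99770)² m ≈ 2e+10 m = 20 Gm.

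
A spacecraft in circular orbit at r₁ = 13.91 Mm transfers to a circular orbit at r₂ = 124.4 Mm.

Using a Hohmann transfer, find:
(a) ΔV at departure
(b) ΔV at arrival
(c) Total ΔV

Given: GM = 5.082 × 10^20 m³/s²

Convert to SI: r₁ = 13.91 Mm = 1.391e+07 m; r₂ = 124.4 Mm = 1.244e+08 m.
Transfer semi-major axis: a_t = (r₁ + r₂)/2 = (1.391e+07 + 1.244e+08)/2 = 6.9155e+07 m.
Circular speeds: v₁ = √(GM/r₁) = 6.04441e+06 m/s, v₂ = √(GM/r₂) = 2.02119e+06 m/s.
Transfer speeds (vis-viva v² = GM(2/r − 1/a_t)): v₁ᵗ = 8.10685e+06 m/s, v₂ᵗ = 906481 m/s.
(a) ΔV₁ = |v₁ᵗ − v₁| ≈ 2.062e+06 m/s = 2062 km/s.
(b) ΔV₂ = |v₂ − v₂ᵗ| ≈ 1.115e+06 m/s = 1115 km/s.
(c) ΔV_total = ΔV₁ + ΔV₂ ≈ 3.177e+06 m/s = 3177 km/s.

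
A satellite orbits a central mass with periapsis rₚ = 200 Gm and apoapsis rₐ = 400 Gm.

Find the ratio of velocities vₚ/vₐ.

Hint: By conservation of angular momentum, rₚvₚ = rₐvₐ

Convert to SI: rₚ = 200 Gm = 2e+11 m; rₐ = 400 Gm = 4e+11 m.
Conservation of angular momentum gives rₚvₚ = rₐvₐ, so vₚ/vₐ = rₐ/rₚ.
vₚ/vₐ = 4e+11 / 2e+11 ≈ 2.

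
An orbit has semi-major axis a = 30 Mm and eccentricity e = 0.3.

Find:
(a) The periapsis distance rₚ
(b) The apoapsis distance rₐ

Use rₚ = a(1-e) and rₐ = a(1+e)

Convert to SI: a = 30 Mm = 3e+07 m.
(a) rₚ = a(1 − e) = 3e+07 · (1 − 0.3) = 3e+07 · 0.7 ≈ 2.1e+07 m = 21 Mm.
(b) rₐ = a(1 + e) = 3e+07 · (1 + 0.3) = 3e+07 · 1.3 ≈ 3.9e+07 m = 39 Mm.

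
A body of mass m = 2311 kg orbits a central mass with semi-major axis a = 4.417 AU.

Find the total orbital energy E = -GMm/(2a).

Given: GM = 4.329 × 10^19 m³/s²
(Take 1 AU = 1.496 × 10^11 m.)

Convert to SI: a = 4.417 AU = 6.60783e+11 m.
E = −GMm / (2a).
E = −4.329e+19 · 2311 / (2 · 6.60783e+11) J ≈ -7.57e+10 J = -75.7 GJ.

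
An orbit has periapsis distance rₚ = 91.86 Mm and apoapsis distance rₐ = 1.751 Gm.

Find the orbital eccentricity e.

Convert to SI: rₚ = 91.86 Mm = 9.186e+07 m; rₐ = 1.751 Gm = 1.751e+09 m.
e = (rₐ − rₚ) / (rₐ + rₚ).
e = (1.751e+09 − 9.186e+07) / (1.751e+09 + 9.186e+07) = 1.65914e+09 / 1.84286e+09 ≈ 0.9003.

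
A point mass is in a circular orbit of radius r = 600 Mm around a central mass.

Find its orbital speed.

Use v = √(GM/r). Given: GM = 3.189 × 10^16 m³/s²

Convert to SI: r = 600 Mm = 6e+08 m.
For a circular orbit, gravity supplies the centripetal force, so v = √(GM / r).
v = √(3.189e+16 / 6e+08) m/s ≈ 7290 m/s = 7.29 km/s.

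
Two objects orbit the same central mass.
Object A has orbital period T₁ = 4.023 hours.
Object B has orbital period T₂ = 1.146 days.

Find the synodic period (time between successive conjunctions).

Convert to SI: T₁ = 4.023 hours = 14482.8 s; T₂ = 1.146 days = 99014.4 s.
T_syn = |T₁ · T₂ / (T₁ − T₂)|.
T_syn = |14482.8 · 99014.4 / (14482.8 − 99014.4)| s ≈ 1.696e+04 s = 4.712 hours.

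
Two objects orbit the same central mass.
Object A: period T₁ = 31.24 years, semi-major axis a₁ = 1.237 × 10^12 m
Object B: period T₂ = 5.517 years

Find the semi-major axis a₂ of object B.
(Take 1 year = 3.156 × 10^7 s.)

Convert to SI: T₁ = 31.24 years = 9.85934e+08 s; T₂ = 5.517 years = 1.74117e+08 s.
Kepler's third law: (T₁/T₂)² = (a₁/a₂)³ ⇒ a₂ = a₁ · (T₂/T₁)^(2/3).
T₂/T₁ = 1.74117e+08 / 9.85934e+08 = 0.176601.
a₂ = 1.237e+12 · (0.176601)^(2/3) m ≈ 3.894e+11 m = 3.894 × 10^11 m.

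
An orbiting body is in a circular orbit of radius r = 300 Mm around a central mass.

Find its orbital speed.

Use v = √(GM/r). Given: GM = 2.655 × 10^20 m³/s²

Convert to SI: r = 300 Mm = 3e+08 m.
For a circular orbit, gravity supplies the centripetal force, so v = √(GM / r).
v = √(2.655e+20 / 3e+08) m/s ≈ 9.407e+05 m/s = 940.7 km/s.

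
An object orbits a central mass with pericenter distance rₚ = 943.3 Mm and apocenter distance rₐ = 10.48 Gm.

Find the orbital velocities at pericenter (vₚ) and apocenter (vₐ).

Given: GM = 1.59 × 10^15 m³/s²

Convert to SI: rₚ = 943.3 Mm = 9.433e+08 m; rₐ = 10.48 Gm = 1.048e+10 m.
Use the vis-viva equation v² = GM(2/r − 1/a) with a = (rₚ + rₐ)/2 = (9.433e+08 + 1.048e+10)/2 = 5.71165e+09 m.
vₚ = √(GM · (2/rₚ − 1/a)) = √(1.59e+15 · (2/9.433e+08 − 1/5.71165e+09)) m/s ≈ 1759 m/s = 1.759 km/s.
vₐ = √(GM · (2/rₐ − 1/a)) = √(1.59e+15 · (2/1.048e+10 − 1/5.71165e+09)) m/s ≈ 158.3 m/s = 158.3 m/s.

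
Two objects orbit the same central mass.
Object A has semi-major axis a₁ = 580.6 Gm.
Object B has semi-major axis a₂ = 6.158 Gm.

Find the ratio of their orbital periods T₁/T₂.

Convert to SI: a₁ = 580.6 Gm = 5.806e+11 m; a₂ = 6.158 Gm = 6.158e+09 m.
From Kepler's third law, (T₁/T₂)² = (a₁/a₂)³, so T₁/T₂ = (a₁/a₂)^(3/2).
a₁/a₂ = 5.806e+11 / 6.158e+09 = 94.2839.
T₁/T₂ = (94.2839)^(3/2) ≈ 915.5.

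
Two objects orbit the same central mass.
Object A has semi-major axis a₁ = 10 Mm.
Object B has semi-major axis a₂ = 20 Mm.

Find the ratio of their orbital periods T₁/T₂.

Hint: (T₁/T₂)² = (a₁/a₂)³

Convert to SI: a₁ = 10 Mm = 1e+07 m; a₂ = 20 Mm = 2e+07 m.
From Kepler's third law, (T₁/T₂)² = (a₁/a₂)³, so T₁/T₂ = (a₁/a₂)^(3/2).
a₁/a₂ = 1e+07 / 2e+07 = 0.5.
T₁/T₂ = (0.5)^(3/2) ≈ 0.3536.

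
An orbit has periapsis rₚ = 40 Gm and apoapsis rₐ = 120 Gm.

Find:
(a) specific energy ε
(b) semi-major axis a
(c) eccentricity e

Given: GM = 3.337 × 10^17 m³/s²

Convert to SI: rₚ = 40 Gm = 4e+10 m; rₐ = 120 Gm = 1.2e+11 m.
(a) With a = (rₚ + rₐ)/2 = 8e+10 m, ε = −GM/(2a) = −3.337e+17/(2 · 8e+10) J/kg ≈ -2.086e+06 J/kg
(b) a = (rₚ + rₐ)/2 = (4e+10 + 1.2e+11)/2 ≈ 8e+10 m
(c) e = (rₐ − rₚ)/(rₐ + rₚ) = (1.2e+11 − 4e+10)/(1.2e+11 + 4e+10) ≈ 0.5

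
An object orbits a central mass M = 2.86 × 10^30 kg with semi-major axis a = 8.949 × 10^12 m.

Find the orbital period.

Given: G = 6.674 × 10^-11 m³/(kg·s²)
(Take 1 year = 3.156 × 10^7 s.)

GM = G · M = 6.674e-11 · 2.86e+30 = 1.90876e+20 m³/s².
Kepler's third law: T = 2π √(a³ / GM).
Substituting a = 8.949e+12 m and GM = 1.90876e+20 m³/s²:
T = 2π √((8.949e+12)³ / 1.90876e+20) s
T ≈ 1.217e+10 s = 385.8 years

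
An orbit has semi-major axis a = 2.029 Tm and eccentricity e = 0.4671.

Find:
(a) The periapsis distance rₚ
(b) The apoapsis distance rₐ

Convert to SI: a = 2.029 Tm = 2.029e+12 m.
(a) rₚ = a(1 − e) = 2.029e+12 · (1 − 0.4671) = 2.029e+12 · 0.5329 ≈ 1.081e+12 m = 1.081 Tm.
(b) rₐ = a(1 + e) = 2.029e+12 · (1 + 0.4671) = 2.029e+12 · 1.4671 ≈ 2.977e+12 m = 2.977 Tm.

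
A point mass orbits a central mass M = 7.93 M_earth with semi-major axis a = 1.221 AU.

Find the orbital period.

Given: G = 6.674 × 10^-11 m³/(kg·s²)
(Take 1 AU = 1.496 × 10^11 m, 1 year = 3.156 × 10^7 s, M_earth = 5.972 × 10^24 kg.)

Convert to SI: a = 1.221 AU = 1.82662e+11 m; M = 7.93 M_earth = 4.7358e+25 kg.
GM = G · M = 6.674e-11 · 4.7358e+25 = 3.16067e+15 m³/s².
Kepler's third law: T = 2π √(a³ / GM).
Substituting a = 1.82662e+11 m and GM = 3.16067e+15 m³/s²:
T = 2π √((1.82662e+11)³ / 3.16067e+15) s
T ≈ 8.725e+09 s = 276.5 years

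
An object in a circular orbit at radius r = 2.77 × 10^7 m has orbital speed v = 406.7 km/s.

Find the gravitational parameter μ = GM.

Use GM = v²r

Convert to SI: v = 406.7 km/s = 406700 m/s.
For a circular orbit v² = GM/r, so GM = v² · r.
GM = (406700)² · 2.77e+07 m³/s² ≈ 4.582e+18 m³/s² = 4.582 × 10^18 m³/s².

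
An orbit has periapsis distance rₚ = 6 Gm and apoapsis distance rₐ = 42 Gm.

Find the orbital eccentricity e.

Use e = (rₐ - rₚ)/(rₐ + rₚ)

Convert to SI: rₚ = 6 Gm = 6e+09 m; rₐ = 42 Gm = 4.2e+10 m.
e = (rₐ − rₚ) / (rₐ + rₚ).
e = (4.2e+10 − 6e+09) / (4.2e+10 + 6e+09) = 3.6e+10 / 4.8e+10 ≈ 0.75.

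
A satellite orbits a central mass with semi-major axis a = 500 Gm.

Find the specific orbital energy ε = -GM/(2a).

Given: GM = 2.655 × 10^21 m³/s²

Convert to SI: a = 500 Gm = 5e+11 m.
ε = −GM / (2a).
ε = −2.655e+21 / (2 · 5e+11) J/kg ≈ -2.655e+09 J/kg = -2.655 GJ/kg.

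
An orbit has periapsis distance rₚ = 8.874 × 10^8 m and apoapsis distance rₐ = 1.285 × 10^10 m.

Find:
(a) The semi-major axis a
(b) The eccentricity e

(a) a = (rₚ + rₐ) / 2 = (8.874e+08 + 1.285e+10) / 2 ≈ 6.869e+09 m = 6.869 × 10^9 m.
(b) e = (rₐ − rₚ) / (rₐ + rₚ) = (1.285e+10 − 8.874e+08) / (1.285e+10 + 8.874e+08) ≈ 0.8708.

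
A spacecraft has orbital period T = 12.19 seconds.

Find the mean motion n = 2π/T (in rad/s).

n = 2π / T.
n = 2π / 12.19 s ≈ 0.5154 rad/s.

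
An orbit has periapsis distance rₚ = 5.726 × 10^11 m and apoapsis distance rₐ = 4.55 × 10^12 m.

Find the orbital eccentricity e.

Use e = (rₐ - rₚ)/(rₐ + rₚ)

e = (rₐ − rₚ) / (rₐ + rₚ).
e = (4.55e+12 − 5.726e+11) / (4.55e+12 + 5.726e+11) = 3.9774e+12 / 5.1226e+12 ≈ 0.7764.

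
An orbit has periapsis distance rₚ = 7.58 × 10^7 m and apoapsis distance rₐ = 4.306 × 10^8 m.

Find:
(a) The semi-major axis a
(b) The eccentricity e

(a) a = (rₚ + rₐ) / 2 = (7.58e+07 + 4.306e+08) / 2 ≈ 2.532e+08 m = 2.532 × 10^8 m.
(b) e = (rₐ − rₚ) / (rₐ + rₚ) = (4.306e+08 − 7.58e+07) / (4.306e+08 + 7.58e+07) ≈ 0.7006.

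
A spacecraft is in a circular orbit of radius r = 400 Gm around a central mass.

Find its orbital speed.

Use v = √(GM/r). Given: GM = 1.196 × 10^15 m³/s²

Convert to SI: r = 400 Gm = 4e+11 m.
For a circular orbit, gravity supplies the centripetal force, so v = √(GM / r).
v = √(1.196e+15 / 4e+11) m/s ≈ 54.68 m/s = 54.68 m/s.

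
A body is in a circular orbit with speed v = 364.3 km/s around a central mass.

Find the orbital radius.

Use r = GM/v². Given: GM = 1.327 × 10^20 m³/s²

Convert to SI: v = 364.3 km/s = 364300 m/s.
For a circular orbit, v² = GM / r, so r = GM / v².
r = 1.327e+20 / (364300)² m ≈ 9.999e+08 m = 999.9 Mm.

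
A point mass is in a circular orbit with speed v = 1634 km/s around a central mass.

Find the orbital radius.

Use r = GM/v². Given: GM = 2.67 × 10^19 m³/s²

Convert to SI: v = 1634 km/s = 1.634e+06 m/s.
For a circular orbit, v² = GM / r, so r = GM / v².
r = 2.67e+19 / (1.634e+06)² m ≈ 1e+07 m = 10 Mm.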